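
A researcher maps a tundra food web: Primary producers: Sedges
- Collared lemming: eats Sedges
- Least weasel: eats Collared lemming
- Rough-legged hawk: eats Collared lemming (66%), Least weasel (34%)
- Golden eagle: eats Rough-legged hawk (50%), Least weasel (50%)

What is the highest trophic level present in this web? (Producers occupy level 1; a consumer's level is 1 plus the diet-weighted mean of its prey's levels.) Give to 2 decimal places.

Collared lemming: 1 + 1 = 2
Least weasel: 1 + 2 = 3
Rough-legged hawk: 1 + (0.66×2 + 0.34×3) = 3.34
Golden eagle: 1 + (0.5×3.34 + 0.5×3) = 4.17

4.17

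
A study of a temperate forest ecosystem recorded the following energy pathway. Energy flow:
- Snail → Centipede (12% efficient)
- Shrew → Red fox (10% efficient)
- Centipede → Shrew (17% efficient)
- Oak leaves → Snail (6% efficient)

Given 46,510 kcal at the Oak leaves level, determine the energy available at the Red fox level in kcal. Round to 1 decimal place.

5.7 kcal

Snail: 46510 × 0.06 = 2790.6 kcal
Centipede: 2790.6 × 0.12 = 334.872 kcal
Shrew: 334.872 × 0.17 = 56.92824 kcal
Red fox: 56.92824 × 0.1 = 5.692824 kcal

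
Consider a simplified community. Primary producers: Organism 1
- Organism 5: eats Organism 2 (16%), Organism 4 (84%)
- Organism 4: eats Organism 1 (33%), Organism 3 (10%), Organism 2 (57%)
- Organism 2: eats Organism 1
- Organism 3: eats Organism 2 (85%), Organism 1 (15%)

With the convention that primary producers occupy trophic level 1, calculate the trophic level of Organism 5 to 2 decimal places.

Organism 2: 1 + 1 = 2
Organism 3: 1 + (0.85×2 + 0.15×1) = 2.85
Organism 4: 1 + (0.33×1 + 0.1×2.85 + 0.57×2) = 2.755
Organism 5: 1 + (0.16×2 + 0.84×2.755) = 3.6342

3.63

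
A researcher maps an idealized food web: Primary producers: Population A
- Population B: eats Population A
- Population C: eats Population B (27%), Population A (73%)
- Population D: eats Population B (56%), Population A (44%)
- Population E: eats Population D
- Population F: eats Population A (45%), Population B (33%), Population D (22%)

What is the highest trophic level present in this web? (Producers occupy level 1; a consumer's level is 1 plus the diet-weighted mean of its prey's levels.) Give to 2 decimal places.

Population B: 1 + 1 = 2
Population C: 1 + (0.27×2 + 0.73×1) = 2.27
Population D: 1 + (0.56×2 + 0.44×1) = 2.56
Population E: 1 + 2.56 = 3.56
Population F: 1 + (0.45×1 + 0.33×2 + 0.22×2.56) = 2.6732

3.56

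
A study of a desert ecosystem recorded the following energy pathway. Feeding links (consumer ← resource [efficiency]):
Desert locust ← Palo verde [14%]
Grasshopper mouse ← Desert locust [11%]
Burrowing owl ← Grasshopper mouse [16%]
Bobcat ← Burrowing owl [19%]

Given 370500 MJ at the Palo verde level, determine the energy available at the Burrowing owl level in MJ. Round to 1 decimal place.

Desert locust: 370500 × 0.14 = 51870 MJ
Grasshopper mouse: 51870 × 0.11 = 5705.7 MJ
Burrowing owl: 5705.7 × 0.16 = 912.912 MJ

912.9 MJ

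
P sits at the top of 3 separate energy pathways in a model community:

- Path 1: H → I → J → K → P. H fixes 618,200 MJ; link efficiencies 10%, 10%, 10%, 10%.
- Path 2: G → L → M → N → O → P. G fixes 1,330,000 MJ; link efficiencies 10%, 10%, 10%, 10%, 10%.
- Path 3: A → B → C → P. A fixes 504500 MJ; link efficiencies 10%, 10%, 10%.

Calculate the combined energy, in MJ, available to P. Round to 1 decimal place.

Path 1: 618200 × 0.1 × 0.1 × 0.1 × 0.1 = 61.82 MJ
Path 2: 1330000 × 0.1 × 0.1 × 0.1 × 0.1 × 0.1 = 13.3 MJ
Path 3: 504500 × 0.1 × 0.1 × 0.1 = 504.5 MJ
Total at P: 61.82 + 13.3 + 504.5 = 579.62 MJ

579.6 MJ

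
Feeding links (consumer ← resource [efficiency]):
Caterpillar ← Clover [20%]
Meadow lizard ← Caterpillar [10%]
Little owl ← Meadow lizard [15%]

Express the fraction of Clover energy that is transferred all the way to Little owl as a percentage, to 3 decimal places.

Product of link efficiencies: 0.2 × 0.1 × 0.15 = 0.003
As a percentage: 0.003 × 100 = 0.300%

0.300%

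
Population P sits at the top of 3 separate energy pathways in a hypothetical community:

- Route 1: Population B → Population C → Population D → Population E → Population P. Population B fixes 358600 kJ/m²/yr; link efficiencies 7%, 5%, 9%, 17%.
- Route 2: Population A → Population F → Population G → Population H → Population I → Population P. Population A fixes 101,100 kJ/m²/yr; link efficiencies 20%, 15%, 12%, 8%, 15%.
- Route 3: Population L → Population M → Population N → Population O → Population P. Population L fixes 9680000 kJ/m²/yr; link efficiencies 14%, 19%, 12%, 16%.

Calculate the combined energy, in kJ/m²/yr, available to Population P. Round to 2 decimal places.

4967.34 kJ/m²/yr

Route 1: 358600 × 0.07 × 0.05 × 0.09 × 0.17 = 19.20303 kJ/m²/yr
Route 2: 101100 × 0.2 × 0.15 × 0.12 × 0.08 × 0.15 = 4.36752 kJ/m²/yr
Route 3: 9680000 × 0.14 × 0.19 × 0.12 × 0.16 = 4943.7696 kJ/m²/yr
Total at Population P: 19.20303 + 4.36752 + 4943.7696 = 4967.34015 kJ/m²/yr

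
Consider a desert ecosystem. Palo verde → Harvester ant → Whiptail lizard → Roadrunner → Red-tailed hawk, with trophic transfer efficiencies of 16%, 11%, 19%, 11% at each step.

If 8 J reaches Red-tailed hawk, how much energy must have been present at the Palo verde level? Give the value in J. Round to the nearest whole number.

Cumulative transfer efficiency: 0.16 × 0.11 × 0.19 × 0.11 = 0.00036784
Palo verde energy = 8 / 0.00036784 = 21749 J

21749 J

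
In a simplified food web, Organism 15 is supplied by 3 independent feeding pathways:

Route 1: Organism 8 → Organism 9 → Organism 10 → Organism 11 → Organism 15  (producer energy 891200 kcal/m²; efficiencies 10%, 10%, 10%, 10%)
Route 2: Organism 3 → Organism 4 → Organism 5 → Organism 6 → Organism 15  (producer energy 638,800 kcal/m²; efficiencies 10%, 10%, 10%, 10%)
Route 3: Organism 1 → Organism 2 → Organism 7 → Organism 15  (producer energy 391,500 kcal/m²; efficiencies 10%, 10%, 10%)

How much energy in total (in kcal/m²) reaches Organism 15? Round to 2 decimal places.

544.50 kcal/m²

Route 1: 891200 × 0.1 × 0.1 × 0.1 × 0.1 = 89.12 kcal/m²
Route 2: 638800 × 0.1 × 0.1 × 0.1 × 0.1 = 63.88 kcal/m²
Route 3: 391500 × 0.1 × 0.1 × 0.1 = 391.5 kcal/m²
Total at Organism 15: 89.12 + 63.88 + 391.5 = 544.5 kcal/m²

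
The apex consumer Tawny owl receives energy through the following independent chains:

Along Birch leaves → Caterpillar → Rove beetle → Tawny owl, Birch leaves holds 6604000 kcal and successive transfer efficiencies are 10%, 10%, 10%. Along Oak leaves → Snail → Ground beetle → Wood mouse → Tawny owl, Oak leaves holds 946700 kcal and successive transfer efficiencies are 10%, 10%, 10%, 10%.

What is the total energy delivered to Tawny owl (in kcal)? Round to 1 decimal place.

Via Birch leaves: 6604000 × 0.1 × 0.1 × 0.1 = 6604 kcal
Via Oak leaves: 946700 × 0.1 × 0.1 × 0.1 × 0.1 = 94.67 kcal
Total at Tawny owl: 6604 + 94.67 = 6698.67 kcal

6698.7 kcal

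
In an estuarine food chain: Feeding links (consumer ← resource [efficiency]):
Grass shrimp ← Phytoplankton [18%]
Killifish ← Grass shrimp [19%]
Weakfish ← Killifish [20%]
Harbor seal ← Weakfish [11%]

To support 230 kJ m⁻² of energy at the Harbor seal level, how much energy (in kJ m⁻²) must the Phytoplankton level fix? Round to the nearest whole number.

305688 kJ m⁻²

Cumulative transfer efficiency: 0.18 × 0.19 × 0.2 × 0.11 = 0.0007524
Phytoplankton energy = 230 / 0.0007524 = 305688 kJ m⁻²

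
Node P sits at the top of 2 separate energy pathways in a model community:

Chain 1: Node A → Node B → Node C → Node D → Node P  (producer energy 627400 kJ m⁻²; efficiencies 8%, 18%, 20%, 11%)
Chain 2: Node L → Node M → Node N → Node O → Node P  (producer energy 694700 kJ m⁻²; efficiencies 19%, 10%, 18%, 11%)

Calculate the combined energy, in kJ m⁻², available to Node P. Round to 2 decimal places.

460.11 kJ m⁻²

Chain 1: 627400 × 0.08 × 0.18 × 0.2 × 0.11 = 198.76032 kJ m⁻²
Chain 2: 694700 × 0.19 × 0.1 × 0.18 × 0.11 = 261.34614 kJ m⁻²
Total at Node P: 198.76032 + 261.34614 = 460.10646 kJ m⁻²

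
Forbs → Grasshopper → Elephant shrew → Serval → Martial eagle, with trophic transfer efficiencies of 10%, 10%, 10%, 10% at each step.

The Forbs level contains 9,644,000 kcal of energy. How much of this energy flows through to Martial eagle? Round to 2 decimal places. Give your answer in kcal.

Grasshopper: 9644000 × 0.1 = 964400 kcal
Elephant shrew: 964400 × 0.1 = 96440 kcal
Serval: 96440 × 0.1 = 9644 kcal
Martial eagle: 9644 × 0.1 = 964.4 kcal

964.40 kcal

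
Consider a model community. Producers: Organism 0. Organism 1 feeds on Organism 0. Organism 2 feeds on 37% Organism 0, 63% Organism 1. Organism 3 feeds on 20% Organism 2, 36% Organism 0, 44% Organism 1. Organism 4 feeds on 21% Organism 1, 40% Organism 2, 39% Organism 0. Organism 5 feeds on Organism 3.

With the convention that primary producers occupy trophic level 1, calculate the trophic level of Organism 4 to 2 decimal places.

2.86

Organism 1: 1 + 1 = 2
Organism 2: 1 + (0.37×1 + 0.63×2) = 2.63
Organism 3: 1 + (0.2×2.63 + 0.36×1 + 0.44×2) = 2.766
Organism 4: 1 + (0.21×2 + 0.4×2.63 + 0.39×1) = 2.862
Organism 5: 1 + 2.766 = 3.766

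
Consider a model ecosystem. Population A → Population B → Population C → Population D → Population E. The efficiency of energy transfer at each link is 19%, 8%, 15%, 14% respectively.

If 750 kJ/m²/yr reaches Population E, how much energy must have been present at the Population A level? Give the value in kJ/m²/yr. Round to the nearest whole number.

Cumulative transfer efficiency: 0.19 × 0.08 × 0.15 × 0.14 = 0.0003192
Population A energy = 750 / 0.0003192 = 2349624 kJ/m²/yr

2349624 kJ/m²/yr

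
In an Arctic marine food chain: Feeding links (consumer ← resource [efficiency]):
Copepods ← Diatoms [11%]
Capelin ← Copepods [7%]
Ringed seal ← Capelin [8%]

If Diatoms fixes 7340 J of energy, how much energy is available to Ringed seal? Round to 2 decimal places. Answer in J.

4.52 J

Copepods: 7340 × 0.11 = 807.4 J
Capelin: 807.4 × 0.07 = 56.518 J
Ringed seal: 56.518 × 0.08 = 4.52144 J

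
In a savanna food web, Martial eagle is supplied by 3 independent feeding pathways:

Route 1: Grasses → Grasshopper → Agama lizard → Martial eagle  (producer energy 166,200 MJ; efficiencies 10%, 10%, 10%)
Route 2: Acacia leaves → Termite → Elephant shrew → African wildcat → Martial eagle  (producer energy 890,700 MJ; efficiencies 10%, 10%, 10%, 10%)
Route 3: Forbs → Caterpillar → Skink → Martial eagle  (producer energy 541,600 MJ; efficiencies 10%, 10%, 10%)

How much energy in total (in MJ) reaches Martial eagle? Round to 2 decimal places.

Route 1: 166200 × 0.1 × 0.1 × 0.1 = 166.2 MJ
Route 2: 890700 × 0.1 × 0.1 × 0.1 × 0.1 = 89.07 MJ
Route 3: 541600 × 0.1 × 0.1 × 0.1 = 541.6 MJ
Total at Martial eagle: 166.2 + 89.07 + 541.6 = 796.87 MJ

796.87 MJ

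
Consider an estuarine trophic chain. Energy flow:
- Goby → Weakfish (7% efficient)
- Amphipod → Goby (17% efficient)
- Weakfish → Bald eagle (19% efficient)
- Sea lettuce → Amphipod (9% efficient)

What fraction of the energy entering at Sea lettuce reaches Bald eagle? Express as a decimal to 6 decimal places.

0.000203

Product of link efficiencies: 0.09 × 0.17 × 0.07 × 0.19 = 0.00020349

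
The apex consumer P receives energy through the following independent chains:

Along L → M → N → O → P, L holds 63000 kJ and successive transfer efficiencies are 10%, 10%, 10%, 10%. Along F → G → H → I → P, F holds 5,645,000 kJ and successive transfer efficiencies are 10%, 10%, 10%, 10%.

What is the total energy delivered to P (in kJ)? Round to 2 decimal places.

Via L: 63000 × 0.1 × 0.1 × 0.1 × 0.1 = 6.3 kJ
Via F: 5645000 × 0.1 × 0.1 × 0.1 × 0.1 = 564.5 kJ
Total at P: 6.3 + 564.5 = 570.8 kJ

570.80 kJ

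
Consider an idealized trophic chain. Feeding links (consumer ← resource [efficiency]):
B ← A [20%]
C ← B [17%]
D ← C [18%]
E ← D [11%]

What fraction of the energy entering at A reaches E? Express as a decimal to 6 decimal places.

0.000673

Product of link efficiencies: 0.2 × 0.17 × 0.18 × 0.11 = 0.0006732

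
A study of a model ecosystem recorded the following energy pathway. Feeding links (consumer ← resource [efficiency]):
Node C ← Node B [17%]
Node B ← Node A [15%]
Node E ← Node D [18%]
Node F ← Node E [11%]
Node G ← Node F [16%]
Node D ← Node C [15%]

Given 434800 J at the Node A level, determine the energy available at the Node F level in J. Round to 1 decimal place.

Node B: 434800 × 0.15 = 65220 J
Node C: 65220 × 0.17 = 11087.4 J
Node D: 11087.4 × 0.15 = 1663.11 J
Node E: 1663.11 × 0.18 = 299.3598 J
Node F: 299.3598 × 0.11 = 32.929578 J

32.9 J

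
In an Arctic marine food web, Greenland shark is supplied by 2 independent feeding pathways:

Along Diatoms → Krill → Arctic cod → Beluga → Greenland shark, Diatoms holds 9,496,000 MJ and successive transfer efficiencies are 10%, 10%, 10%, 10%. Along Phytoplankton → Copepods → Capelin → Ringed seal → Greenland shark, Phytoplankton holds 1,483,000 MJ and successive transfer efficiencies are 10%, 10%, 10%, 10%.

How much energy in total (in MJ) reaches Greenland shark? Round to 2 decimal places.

Via Diatoms: 9496000 × 0.1 × 0.1 × 0.1 × 0.1 = 949.6 MJ
Via Phytoplankton: 1483000 × 0.1 × 0.1 × 0.1 × 0.1 = 148.3 MJ
Total at Greenland shark: 949.6 + 148.3 = 1097.9 MJ

1097.90 MJ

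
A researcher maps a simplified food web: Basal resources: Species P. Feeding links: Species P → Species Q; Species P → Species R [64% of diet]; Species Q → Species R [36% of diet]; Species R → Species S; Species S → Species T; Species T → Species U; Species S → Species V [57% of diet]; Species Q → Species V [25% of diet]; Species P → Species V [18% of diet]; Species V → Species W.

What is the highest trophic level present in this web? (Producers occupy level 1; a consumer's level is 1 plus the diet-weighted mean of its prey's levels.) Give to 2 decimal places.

5.36

Species Q: 1 + 1 = 2
Species R: 1 + (0.64×1 + 0.36×2) = 2.36
Species S: 1 + 2.36 = 3.36
Species T: 1 + 3.36 = 4.36
Species U: 1 + 4.36 = 5.36
Species V: 1 + (0.57×3.36 + 0.25×2 + 0.18×1) = 3.5952
Species W: 1 + 3.5952 = 4.5952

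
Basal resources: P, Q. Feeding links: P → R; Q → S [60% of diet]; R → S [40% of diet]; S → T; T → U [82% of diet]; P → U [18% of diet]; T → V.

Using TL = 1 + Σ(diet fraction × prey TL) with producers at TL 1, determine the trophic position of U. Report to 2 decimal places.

3.97

R: 1 + 1 = 2
S: 1 + (0.6×1 + 0.4×2) = 2.4
T: 1 + 2.4 = 3.4
U: 1 + (0.82×3.4 + 0.18×1) = 3.968
V: 1 + 3.4 = 4.4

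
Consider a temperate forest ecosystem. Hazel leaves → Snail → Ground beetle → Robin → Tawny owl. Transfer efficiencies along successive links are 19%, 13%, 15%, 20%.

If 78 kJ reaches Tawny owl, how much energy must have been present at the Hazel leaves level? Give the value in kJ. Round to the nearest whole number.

Cumulative transfer efficiency: 0.19 × 0.13 × 0.15 × 0.2 = 0.000741
Hazel leaves energy = 78 / 0.000741 = 105263 kJ

105263 kJ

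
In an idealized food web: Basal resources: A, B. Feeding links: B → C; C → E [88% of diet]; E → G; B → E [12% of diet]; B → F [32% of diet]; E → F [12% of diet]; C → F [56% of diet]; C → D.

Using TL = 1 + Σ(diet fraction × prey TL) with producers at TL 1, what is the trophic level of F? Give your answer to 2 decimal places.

2.79

C: 1 + 1 = 2
D: 1 + 2 = 3
E: 1 + (0.12×1 + 0.88×2) = 2.88
F: 1 + (0.32×1 + 0.12×2.88 + 0.56×2) = 2.7856
G: 1 + 2.88 = 3.88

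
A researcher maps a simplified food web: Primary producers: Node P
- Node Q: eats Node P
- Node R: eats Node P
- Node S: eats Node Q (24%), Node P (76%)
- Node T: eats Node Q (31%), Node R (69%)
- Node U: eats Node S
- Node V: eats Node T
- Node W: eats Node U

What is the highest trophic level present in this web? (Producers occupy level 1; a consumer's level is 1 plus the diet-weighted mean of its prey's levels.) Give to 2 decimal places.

4.24

Node Q: 1 + 1 = 2
Node R: 1 + 1 = 2
Node S: 1 + (0.24×2 + 0.76×1) = 2.24
Node T: 1 + (0.31×2 + 0.69×2) = 3
Node U: 1 + 2.24 = 3.24
Node V: 1 + 3 = 4
Node W: 1 + 3.24 = 4.24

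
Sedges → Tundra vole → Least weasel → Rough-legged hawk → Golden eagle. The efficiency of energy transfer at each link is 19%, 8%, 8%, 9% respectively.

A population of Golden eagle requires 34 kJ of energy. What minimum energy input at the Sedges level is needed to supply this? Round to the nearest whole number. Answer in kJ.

310673 kJ

Cumulative transfer efficiency: 0.19 × 0.08 × 0.08 × 0.09 = 0.00010944
Sedges energy = 34 / 0.00010944 = 310673 kJ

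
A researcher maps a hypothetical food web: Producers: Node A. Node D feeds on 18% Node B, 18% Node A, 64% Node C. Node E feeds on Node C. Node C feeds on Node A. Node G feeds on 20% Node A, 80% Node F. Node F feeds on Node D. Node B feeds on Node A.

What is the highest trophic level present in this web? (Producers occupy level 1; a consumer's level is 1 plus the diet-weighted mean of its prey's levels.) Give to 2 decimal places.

Node B: 1 + 1 = 2
Node C: 1 + 1 = 2
Node D: 1 + (0.18×2 + 0.18×1 + 0.64×2) = 2.82
Node E: 1 + 2 = 3
Node F: 1 + 2.82 = 3.82
Node G: 1 + (0.2×1 + 0.8×3.82) = 4.256

4.26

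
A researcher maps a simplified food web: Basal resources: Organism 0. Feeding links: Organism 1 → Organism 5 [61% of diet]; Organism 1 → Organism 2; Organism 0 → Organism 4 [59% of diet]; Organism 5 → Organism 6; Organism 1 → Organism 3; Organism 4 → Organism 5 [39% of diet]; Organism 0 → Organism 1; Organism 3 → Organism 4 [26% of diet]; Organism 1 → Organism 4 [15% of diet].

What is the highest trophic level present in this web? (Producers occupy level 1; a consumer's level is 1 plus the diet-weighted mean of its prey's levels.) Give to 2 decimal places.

4.26

Organism 1: 1 + 1 = 2
Organism 2: 1 + 2 = 3
Organism 3: 1 + 2 = 3
Organism 4: 1 + (0.26×3 + 0.59×1 + 0.15×2) = 2.67
Organism 5: 1 + (0.39×2.67 + 0.61×2) = 3.2613
Organism 6: 1 + 3.2613 = 4.2613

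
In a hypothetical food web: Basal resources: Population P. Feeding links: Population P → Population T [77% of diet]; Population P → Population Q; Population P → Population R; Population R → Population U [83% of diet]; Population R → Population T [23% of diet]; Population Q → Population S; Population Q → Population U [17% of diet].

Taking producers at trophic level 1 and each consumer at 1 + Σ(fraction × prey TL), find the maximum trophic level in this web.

3

Population Q: 1 + 1 = 2
Population R: 1 + 1 = 2
Population S: 1 + 2 = 3
Population T: 1 + (0.23×2 + 0.77×1) = 2.23
Population U: 1 + (0.83×2 + 0.17×2) = 3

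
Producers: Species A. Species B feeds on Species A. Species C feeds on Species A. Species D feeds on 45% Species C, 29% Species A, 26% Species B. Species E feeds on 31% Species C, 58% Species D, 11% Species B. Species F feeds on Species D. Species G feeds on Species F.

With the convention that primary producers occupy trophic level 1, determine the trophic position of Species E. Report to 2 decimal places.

3.41

Species B: 1 + 1 = 2
Species C: 1 + 1 = 2
Species D: 1 + (0.45×2 + 0.29×1 + 0.26×2) = 2.71
Species E: 1 + (0.31×2 + 0.58×2.71 + 0.11×2) = 3.4118
Species F: 1 + 2.71 = 3.71
Species G: 1 + 3.71 = 4.71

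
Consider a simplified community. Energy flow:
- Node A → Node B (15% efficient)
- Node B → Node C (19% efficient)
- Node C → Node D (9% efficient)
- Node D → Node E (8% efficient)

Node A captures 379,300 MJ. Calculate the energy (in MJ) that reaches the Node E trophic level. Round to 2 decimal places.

Node B: 379300 × 0.15 = 56895 MJ
Node C: 56895 × 0.19 = 10810.05 MJ
Node D: 10810.05 × 0.09 = 972.9045 MJ
Node E: 972.9045 × 0.08 = 77.83236 MJ

77.83 MJ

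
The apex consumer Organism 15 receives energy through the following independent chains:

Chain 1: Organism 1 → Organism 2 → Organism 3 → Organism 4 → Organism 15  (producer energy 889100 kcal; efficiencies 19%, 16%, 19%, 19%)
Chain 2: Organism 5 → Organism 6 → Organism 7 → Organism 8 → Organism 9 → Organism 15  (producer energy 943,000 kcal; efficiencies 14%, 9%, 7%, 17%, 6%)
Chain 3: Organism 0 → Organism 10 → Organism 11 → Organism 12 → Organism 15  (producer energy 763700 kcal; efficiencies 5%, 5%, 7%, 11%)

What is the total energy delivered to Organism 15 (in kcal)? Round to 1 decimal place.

Chain 1: 889100 × 0.19 × 0.16 × 0.19 × 0.19 = 975.733904 kcal
Chain 2: 943000 × 0.14 × 0.09 × 0.07 × 0.17 × 0.06 = 8.4836052 kcal
Chain 3: 763700 × 0.05 × 0.05 × 0.07 × 0.11 = 14.701225 kcal
Total at Organism 15: 975.733904 + 8.4836052 + 14.701225 = 998.9187342 kcal

998.9 kcal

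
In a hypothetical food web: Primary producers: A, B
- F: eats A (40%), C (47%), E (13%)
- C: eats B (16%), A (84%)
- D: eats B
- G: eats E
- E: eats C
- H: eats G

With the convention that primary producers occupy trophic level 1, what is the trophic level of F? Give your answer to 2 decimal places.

2.73

C: 1 + (0.16×1 + 0.84×1) = 2
D: 1 + 1 = 2
E: 1 + 2 = 3
F: 1 + (0.4×1 + 0.47×2 + 0.13×3) = 2.73
G: 1 + 3 = 4
H: 1 + 4 = 5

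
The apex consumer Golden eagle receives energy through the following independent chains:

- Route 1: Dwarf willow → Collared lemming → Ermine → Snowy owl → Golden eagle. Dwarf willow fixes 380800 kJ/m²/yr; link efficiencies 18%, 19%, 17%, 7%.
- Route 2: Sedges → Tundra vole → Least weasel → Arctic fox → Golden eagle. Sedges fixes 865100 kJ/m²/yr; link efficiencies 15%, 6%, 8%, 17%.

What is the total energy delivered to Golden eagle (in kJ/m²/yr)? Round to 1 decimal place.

Route 1: 380800 × 0.18 × 0.19 × 0.17 × 0.07 = 154.977984 kJ/m²/yr
Route 2: 865100 × 0.15 × 0.06 × 0.08 × 0.17 = 105.88824 kJ/m²/yr
Total at Golden eagle: 154.977984 + 105.88824 = 260.866224 kJ/m²/yr

260.9 kJ/m²/yr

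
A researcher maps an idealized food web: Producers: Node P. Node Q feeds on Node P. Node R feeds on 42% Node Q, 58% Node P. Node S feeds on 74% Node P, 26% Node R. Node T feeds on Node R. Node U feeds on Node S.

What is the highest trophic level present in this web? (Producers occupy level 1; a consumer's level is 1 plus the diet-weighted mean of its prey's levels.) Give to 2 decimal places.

3.42

Node Q: 1 + 1 = 2
Node R: 1 + (0.42×2 + 0.58×1) = 2.42
Node S: 1 + (0.74×1 + 0.26×2.42) = 2.3692
Node T: 1 + 2.42 = 3.42
Node U: 1 + 2.3692 = 3.3692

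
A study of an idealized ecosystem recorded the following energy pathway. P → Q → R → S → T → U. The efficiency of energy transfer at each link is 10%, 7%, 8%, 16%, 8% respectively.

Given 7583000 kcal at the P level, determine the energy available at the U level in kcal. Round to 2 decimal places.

54.35 kcal

Q: 7583000 × 0.1 = 758300 kcal
R: 758300 × 0.07 = 53081 kcal
S: 53081 × 0.08 = 4246.48 kcal
T: 4246.48 × 0.16 = 679.4368 kcal
U: 679.4368 × 0.08 = 54.354944 kcal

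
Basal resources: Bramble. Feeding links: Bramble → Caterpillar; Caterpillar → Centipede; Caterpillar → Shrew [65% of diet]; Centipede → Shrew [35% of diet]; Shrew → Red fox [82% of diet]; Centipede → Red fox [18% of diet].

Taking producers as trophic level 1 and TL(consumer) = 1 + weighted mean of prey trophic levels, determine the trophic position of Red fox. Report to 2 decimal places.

4.29

Caterpillar: 1 + 1 = 2
Centipede: 1 + 2 = 3
Shrew: 1 + (0.65×2 + 0.35×3) = 3.35
Red fox: 1 + (0.82×3.35 + 0.18×3) = 4.287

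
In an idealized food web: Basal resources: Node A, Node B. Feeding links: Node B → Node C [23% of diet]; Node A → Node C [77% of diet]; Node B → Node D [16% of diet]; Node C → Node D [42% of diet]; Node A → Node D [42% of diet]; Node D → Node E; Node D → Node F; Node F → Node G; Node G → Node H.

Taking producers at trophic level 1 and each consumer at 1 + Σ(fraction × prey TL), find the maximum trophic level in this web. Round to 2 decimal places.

Node C: 1 + (0.23×1 + 0.77×1) = 2
Node D: 1 + (0.16×1 + 0.42×2 + 0.42×1) = 2.42
Node E: 1 + 2.42 = 3.42
Node F: 1 + 2.42 = 3.42
Node G: 1 + 3.42 = 4.42
Node H: 1 + 4.42 = 5.42

5.42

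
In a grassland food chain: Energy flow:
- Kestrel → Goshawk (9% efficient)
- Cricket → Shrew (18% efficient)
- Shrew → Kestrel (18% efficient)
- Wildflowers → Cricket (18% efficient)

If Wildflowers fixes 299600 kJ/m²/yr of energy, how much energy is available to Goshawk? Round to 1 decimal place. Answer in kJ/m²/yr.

157.3 kJ/m²/yr

Cricket: 299600 × 0.18 = 53928 kJ/m²/yr
Shrew: 53928 × 0.18 = 9707.04 kJ/m²/yr
Kestrel: 9707.04 × 0.18 = 1747.2672 kJ/m²/yr
Goshawk: 1747.2672 × 0.09 = 157.254048 kJ/m²/yr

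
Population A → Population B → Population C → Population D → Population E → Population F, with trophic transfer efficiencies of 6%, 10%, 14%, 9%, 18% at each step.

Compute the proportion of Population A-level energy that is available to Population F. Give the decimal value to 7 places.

Product of link efficiencies: 0.06 × 0.1 × 0.14 × 0.09 × 0.18 = 0.000013608

0.0000136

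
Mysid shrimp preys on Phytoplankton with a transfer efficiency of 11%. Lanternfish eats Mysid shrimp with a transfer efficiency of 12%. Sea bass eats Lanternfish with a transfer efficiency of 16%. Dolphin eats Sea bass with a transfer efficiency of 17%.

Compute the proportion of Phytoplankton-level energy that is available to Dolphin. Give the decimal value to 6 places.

Product of link efficiencies: 0.11 × 0.12 × 0.16 × 0.17 = 0.00035904

0.000359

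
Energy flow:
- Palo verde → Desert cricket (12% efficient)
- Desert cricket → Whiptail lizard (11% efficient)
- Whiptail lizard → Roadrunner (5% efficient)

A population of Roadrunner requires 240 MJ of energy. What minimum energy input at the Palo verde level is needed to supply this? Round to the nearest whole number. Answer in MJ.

363636 MJ

Cumulative transfer efficiency: 0.12 × 0.11 × 0.05 = 0.00066
Palo verde energy = 240 / 0.00066 = 363636 MJ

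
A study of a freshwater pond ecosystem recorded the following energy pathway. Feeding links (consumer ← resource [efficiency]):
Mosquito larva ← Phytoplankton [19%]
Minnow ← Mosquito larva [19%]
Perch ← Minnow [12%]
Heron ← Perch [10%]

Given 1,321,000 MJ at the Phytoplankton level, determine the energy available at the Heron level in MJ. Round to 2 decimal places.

Mosquito larva: 1321000 × 0.19 = 250990 MJ
Minnow: 250990 × 0.19 = 47688.1 MJ
Perch: 47688.1 × 0.12 = 5722.572 MJ
Heron: 5722.572 × 0.1 = 572.2572 MJ

572.26 MJ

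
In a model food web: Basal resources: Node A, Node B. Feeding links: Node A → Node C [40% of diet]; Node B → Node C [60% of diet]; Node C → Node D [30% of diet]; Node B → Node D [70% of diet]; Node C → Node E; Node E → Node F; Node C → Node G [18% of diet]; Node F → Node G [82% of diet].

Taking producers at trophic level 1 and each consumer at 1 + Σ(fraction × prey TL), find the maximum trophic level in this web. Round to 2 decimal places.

Node C: 1 + (0.4×1 + 0.6×1) = 2
Node D: 1 + (0.3×2 + 0.7×1) = 2.3
Node E: 1 + 2 = 3
Node F: 1 + 3 = 4
Node G: 1 + (0.18×2 + 0.82×4) = 4.64

4.64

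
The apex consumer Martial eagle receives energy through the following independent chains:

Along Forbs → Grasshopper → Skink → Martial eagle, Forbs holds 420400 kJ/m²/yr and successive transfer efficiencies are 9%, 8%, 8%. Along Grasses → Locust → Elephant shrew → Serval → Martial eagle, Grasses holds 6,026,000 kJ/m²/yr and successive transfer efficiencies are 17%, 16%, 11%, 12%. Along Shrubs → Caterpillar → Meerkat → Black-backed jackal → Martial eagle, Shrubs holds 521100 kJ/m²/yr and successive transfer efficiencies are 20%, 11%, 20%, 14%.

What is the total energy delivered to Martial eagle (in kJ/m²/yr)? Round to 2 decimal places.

2726.72 kJ/m²/yr

Via Forbs: 420400 × 0.09 × 0.08 × 0.08 = 242.1504 kJ/m²/yr
Via Grasses: 6026000 × 0.17 × 0.16 × 0.11 × 0.12 = 2163.57504 kJ/m²/yr
Via Shrubs: 521100 × 0.2 × 0.11 × 0.2 × 0.14 = 320.9976 kJ/m²/yr
Total at Martial eagle: 242.1504 + 2163.57504 + 320.9976 = 2726.72304 kJ/m²/yr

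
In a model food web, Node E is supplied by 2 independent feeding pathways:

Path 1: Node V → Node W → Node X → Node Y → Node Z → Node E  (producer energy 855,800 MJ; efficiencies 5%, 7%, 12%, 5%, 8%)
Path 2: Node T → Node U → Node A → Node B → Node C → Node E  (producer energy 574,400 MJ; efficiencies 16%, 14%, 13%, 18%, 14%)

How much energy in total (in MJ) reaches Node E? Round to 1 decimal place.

43.6 MJ

Path 1: 855800 × 0.05 × 0.07 × 0.12 × 0.05 × 0.08 = 1.437744 MJ
Path 2: 574400 × 0.16 × 0.14 × 0.13 × 0.18 × 0.14 = 42.15085056 MJ
Total at Node E: 1.437744 + 42.15085056 = 43.58859456 MJ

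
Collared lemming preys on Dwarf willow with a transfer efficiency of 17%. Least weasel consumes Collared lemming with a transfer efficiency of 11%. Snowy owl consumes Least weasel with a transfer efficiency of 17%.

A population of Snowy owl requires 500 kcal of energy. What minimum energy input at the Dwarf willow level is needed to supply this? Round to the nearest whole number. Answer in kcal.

157282 kcal

Cumulative transfer efficiency: 0.17 × 0.11 × 0.17 = 0.003179
Dwarf willow energy = 500 / 0.003179 = 157282 kcal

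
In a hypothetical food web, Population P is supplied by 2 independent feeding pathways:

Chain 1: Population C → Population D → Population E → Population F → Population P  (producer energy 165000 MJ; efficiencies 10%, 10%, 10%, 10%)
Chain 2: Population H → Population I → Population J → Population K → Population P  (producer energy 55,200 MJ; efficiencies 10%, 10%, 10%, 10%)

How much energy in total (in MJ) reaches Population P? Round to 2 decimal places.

22.02 MJ

Chain 1: 165000 × 0.1 × 0.1 × 0.1 × 0.1 = 16.5 MJ
Chain 2: 55200 × 0.1 × 0.1 × 0.1 × 0.1 = 5.52 MJ
Total at Population P: 16.5 + 5.52 = 22.02 MJ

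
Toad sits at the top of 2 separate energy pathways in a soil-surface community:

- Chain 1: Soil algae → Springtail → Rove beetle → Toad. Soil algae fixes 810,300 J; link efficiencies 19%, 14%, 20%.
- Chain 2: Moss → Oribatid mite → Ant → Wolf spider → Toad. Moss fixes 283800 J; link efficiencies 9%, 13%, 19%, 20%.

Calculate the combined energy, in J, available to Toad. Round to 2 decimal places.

Chain 1: 810300 × 0.19 × 0.14 × 0.2 = 4310.796 J
Chain 2: 283800 × 0.09 × 0.13 × 0.19 × 0.2 = 126.17748 J
Total at Toad: 4310.796 + 126.17748 = 4436.97348 J

4436.97 J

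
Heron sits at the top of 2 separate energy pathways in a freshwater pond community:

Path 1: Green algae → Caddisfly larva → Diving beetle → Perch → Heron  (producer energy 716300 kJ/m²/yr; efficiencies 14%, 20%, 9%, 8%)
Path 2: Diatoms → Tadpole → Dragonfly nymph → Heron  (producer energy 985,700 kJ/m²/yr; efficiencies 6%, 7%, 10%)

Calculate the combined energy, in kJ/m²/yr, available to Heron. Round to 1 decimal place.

558.4 kJ/m²/yr

Path 1: 716300 × 0.14 × 0.2 × 0.09 × 0.08 = 144.40608 kJ/m²/yr
Path 2: 985700 × 0.06 × 0.07 × 0.1 = 413.994 kJ/m²/yr
Total at Heron: 144.40608 + 413.994 = 558.40008 kJ/m²/yr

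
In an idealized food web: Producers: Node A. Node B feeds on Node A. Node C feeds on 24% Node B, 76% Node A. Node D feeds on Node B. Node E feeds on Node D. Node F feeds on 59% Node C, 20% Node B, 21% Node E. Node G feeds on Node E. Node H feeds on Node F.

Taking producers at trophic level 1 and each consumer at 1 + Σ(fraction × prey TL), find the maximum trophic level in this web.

Node B: 1 + 1 = 2
Node C: 1 + (0.24×2 + 0.76×1) = 2.24
Node D: 1 + 2 = 3
Node E: 1 + 3 = 4
Node F: 1 + (0.59×2.24 + 0.2×2 + 0.21×4) = 3.5616
Node G: 1 + 4 = 5
Node H: 1 + 3.5616 = 4.5616

5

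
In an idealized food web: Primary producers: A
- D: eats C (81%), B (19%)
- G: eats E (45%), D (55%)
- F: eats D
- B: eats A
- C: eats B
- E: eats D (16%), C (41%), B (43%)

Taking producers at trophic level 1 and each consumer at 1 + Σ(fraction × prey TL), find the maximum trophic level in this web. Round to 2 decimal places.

4.81

B: 1 + 1 = 2
C: 1 + 2 = 3
D: 1 + (0.81×3 + 0.19×2) = 3.81
E: 1 + (0.16×3.81 + 0.41×3 + 0.43×2) = 3.6996
F: 1 + 3.81 = 4.81
G: 1 + (0.45×3.6996 + 0.55×3.81) = 4.76032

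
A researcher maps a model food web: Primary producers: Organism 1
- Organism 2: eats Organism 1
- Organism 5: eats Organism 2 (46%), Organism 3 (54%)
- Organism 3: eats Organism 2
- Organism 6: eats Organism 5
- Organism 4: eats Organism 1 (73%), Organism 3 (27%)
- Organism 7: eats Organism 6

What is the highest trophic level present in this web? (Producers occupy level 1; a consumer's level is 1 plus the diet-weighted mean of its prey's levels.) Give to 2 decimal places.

Organism 2: 1 + 1 = 2
Organism 3: 1 + 2 = 3
Organism 4: 1 + (0.73×1 + 0.27×3) = 2.54
Organism 5: 1 + (0.46×2 + 0.54×3) = 3.54
Organism 6: 1 + 3.54 = 4.54
Organism 7: 1 + 4.54 = 5.54

5.54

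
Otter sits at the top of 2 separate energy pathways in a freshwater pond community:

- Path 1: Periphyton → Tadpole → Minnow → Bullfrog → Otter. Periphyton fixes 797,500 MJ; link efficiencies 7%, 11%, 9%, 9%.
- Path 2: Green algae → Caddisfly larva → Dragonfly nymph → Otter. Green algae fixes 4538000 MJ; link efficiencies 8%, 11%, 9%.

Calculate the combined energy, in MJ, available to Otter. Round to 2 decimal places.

Path 1: 797500 × 0.07 × 0.11 × 0.09 × 0.09 = 49.740075 MJ
Path 2: 4538000 × 0.08 × 0.11 × 0.09 = 3594.096 MJ
Total at Otter: 49.740075 + 3594.096 = 3643.836075 MJ

3643.84 MJ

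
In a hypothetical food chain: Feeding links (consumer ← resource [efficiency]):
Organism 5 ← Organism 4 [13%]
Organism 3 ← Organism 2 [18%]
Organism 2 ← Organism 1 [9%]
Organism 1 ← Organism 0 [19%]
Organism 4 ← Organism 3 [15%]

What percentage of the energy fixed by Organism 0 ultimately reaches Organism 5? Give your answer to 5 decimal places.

0.00600%

Product of link efficiencies: 0.19 × 0.09 × 0.18 × 0.15 × 0.13 = 0.000060021
As a percentage: 0.000060021 × 100 = 0.00600%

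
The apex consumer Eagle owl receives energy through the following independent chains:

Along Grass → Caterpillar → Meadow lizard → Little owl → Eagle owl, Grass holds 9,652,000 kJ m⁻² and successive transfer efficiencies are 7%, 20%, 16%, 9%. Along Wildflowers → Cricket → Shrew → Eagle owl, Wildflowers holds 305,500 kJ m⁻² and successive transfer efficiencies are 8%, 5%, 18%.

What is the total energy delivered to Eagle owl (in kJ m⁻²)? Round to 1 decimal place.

Via Grass: 9652000 × 0.07 × 0.2 × 0.16 × 0.09 = 1945.8432 kJ m⁻²
Via Wildflowers: 305500 × 0.08 × 0.05 × 0.18 = 219.96 kJ m⁻²
Total at Eagle owl: 1945.8432 + 219.96 = 2165.8032 kJ m⁻²

2165.8 kJ m⁻²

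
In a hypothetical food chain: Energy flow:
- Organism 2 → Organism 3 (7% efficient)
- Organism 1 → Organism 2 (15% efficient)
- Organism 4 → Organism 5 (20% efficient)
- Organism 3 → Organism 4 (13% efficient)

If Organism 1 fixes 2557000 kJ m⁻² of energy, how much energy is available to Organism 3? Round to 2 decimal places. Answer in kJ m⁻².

26848.50 kJ m⁻²

Organism 2: 2557000 × 0.15 = 383550 kJ m⁻²
Organism 3: 383550 × 0.07 = 26848.5 kJ m⁻²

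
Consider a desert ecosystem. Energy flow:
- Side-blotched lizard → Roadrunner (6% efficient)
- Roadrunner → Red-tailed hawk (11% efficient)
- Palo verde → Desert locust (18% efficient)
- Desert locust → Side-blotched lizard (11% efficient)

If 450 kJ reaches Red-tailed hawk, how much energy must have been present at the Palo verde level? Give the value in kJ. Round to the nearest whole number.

Cumulative transfer efficiency: 0.18 × 0.11 × 0.06 × 0.11 = 0.00013068
Palo verde energy = 450 / 0.00013068 = 3443526 kJ

3443526 kJ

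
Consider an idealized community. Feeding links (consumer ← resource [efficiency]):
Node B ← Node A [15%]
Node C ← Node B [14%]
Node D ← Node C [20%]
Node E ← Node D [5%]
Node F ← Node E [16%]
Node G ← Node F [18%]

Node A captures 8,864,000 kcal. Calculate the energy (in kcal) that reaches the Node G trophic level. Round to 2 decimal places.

Node B: 8864000 × 0.15 = 1329600 kcal
Node C: 1329600 × 0.14 = 186144 kcal
Node D: 186144 × 0.2 = 37228.8 kcal
Node E: 37228.8 × 0.05 = 1861.44 kcal
Node F: 1861.44 × 0.16 = 297.8304 kcal
Node G: 297.8304 × 0.18 = 53.609472 kcal

53.61 kcal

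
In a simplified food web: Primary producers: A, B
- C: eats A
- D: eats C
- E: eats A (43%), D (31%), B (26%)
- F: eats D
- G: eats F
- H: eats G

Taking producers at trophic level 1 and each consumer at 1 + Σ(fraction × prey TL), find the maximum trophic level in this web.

6

C: 1 + 1 = 2
D: 1 + 2 = 3
E: 1 + (0.43×1 + 0.31×3 + 0.26×1) = 2.62
F: 1 + 3 = 4
G: 1 + 4 = 5
H: 1 + 5 = 6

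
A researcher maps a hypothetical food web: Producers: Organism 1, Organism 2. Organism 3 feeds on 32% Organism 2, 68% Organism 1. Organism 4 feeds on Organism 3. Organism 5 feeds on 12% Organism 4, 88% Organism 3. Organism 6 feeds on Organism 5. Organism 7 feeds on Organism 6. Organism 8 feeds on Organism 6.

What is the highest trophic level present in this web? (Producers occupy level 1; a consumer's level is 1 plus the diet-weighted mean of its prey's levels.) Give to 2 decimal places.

Organism 3: 1 + (0.32×1 + 0.68×1) = 2
Organism 4: 1 + 2 = 3
Organism 5: 1 + (0.12×3 + 0.88×2) = 3.12
Organism 6: 1 + 3.12 = 4.12
Organism 7: 1 + 4.12 = 5.12
Organism 8: 1 + 4.12 = 5.12

5.12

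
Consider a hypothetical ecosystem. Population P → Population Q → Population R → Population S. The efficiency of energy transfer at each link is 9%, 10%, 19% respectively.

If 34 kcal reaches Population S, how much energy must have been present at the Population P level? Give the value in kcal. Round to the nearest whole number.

19883 kcal

Cumulative transfer efficiency: 0.09 × 0.1 × 0.19 = 0.00171
Population P energy = 34 / 0.00171 = 19883 kcal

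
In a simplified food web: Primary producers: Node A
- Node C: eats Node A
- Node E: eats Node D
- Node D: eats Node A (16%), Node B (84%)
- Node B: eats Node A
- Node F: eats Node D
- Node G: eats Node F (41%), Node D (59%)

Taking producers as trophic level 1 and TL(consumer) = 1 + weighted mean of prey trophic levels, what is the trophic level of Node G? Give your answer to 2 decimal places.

Node B: 1 + 1 = 2
Node C: 1 + 1 = 2
Node D: 1 + (0.16×1 + 0.84×2) = 2.84
Node E: 1 + 2.84 = 3.84
Node F: 1 + 2.84 = 3.84
Node G: 1 + (0.41×3.84 + 0.59×2.84) = 4.25

4.25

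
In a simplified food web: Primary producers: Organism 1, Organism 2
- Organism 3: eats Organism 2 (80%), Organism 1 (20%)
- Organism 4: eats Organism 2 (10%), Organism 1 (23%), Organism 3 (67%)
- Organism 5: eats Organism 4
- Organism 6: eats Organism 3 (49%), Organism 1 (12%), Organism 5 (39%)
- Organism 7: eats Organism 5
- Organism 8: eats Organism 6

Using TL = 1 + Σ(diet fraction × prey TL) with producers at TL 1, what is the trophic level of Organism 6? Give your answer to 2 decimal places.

3.53

Organism 3: 1 + (0.8×1 + 0.2×1) = 2
Organism 4: 1 + (0.1×1 + 0.23×1 + 0.67×2) = 2.67
Organism 5: 1 + 2.67 = 3.67
Organism 6: 1 + (0.49×2 + 0.12×1 + 0.39×3.67) = 3.5313
Organism 7: 1 + 3.67 = 4.67
Organism 8: 1 + 3.5313 = 4.5313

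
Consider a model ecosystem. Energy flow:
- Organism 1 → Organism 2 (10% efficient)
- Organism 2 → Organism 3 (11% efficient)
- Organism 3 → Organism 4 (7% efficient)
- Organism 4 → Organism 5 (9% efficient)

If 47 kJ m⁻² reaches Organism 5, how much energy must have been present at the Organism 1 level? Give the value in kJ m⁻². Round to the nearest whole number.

Cumulative transfer efficiency: 0.1 × 0.11 × 0.07 × 0.09 = 0.0000693
Organism 1 energy = 47 / 0.0000693 = 678211 kJ m⁻²

678211 kJ m⁻²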